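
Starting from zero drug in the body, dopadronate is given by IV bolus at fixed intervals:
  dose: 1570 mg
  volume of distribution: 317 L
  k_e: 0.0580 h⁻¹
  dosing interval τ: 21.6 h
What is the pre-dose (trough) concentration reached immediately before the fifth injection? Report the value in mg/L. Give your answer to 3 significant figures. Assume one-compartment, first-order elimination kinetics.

1.97 mg/L

C₀ per dose = Dose / Vd = 1570 / 317 = 4.953 mg/L
Fraction remaining after one interval: r = e^(−kτ) = e^(−0.05800 × 21.6) = 0.2857
Before dose 5, 4 doses have been given (aged 1τ, 2τ, 3τ, 4τ).
C_trough = C₀ × (r + r² + … + r^4) = C₀ × r(1−r^4)/(1−r)
        = 4.953 × 0.2857 × (1 − 0.006663) / (1 − 0.2857) = 1.968 mg/L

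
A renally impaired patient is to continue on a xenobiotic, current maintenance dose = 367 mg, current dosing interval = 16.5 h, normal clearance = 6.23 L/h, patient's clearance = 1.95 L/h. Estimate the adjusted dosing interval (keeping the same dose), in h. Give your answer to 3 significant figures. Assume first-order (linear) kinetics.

To keep the same average steady-state level, dosing rate must scale with clearance.
CL ratio = 1.95 / 6.23 = 0.3130
New interval (same dose) = 16.5 / 0.3130 = 52.72 h

52.7 h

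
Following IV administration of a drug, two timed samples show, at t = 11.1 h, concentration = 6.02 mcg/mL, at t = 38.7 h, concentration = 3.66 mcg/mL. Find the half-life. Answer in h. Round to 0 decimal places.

k = ln(C₁/C₂) / (t₂ − t₁) = ln(6.02/3.66) / (38.7 − 11.1)
  = 0.4976 / 27.60 = 0.01803 h⁻¹
t½ = ln2 / k = 0.693147 / 0.01803 = 38.44 h

38 h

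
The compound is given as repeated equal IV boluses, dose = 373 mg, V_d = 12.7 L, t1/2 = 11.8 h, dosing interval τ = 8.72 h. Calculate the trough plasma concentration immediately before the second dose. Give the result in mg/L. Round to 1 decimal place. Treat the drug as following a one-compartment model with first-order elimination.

C₀ per dose = Dose / Vd = 373 / 12.7 = 29.37 mg/L
k = ln2 / t½ = 0.693147 / 11.8 = 0.05874 h⁻¹
Fraction remaining after one interval: r = e^(−kτ) = e^(−0.05874 × 8.72) = 0.5992
Before dose 2, 1 dose has been given (aged 1τ).
C_trough = C₀ × r = 29.37 × 0.5992 = 17.60 mg/L

17.6 mg/L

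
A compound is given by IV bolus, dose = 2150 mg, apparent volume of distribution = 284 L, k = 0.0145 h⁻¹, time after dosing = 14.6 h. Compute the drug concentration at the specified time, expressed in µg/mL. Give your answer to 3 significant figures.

6.13 µg/mL

C₀ = Dose / Vd = 2150 / 284 = 7.570 mg/L
C = C₀ · e^(−k·t) = 7.570 × e^(−0.01450 × 14.6)
  = 7.570 × 0.8092 = 6.126 mg/L
(6.126 mg/L = 6.126 µg/mL)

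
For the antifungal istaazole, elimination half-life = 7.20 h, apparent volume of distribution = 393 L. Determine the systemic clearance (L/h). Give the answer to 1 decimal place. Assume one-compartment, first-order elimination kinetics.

k = ln2 / t½ = 0.693147 / 7.20 = 0.09627 h⁻¹
CL = k × Vd = 0.09627 × 393 = 37.83 L/h

37.8 L/h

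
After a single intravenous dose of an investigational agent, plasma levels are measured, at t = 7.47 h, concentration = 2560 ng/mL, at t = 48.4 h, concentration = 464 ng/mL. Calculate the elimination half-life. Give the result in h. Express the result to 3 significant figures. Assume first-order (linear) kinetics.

k = ln(C₁/C₂) / (t₂ − t₁) = ln(2560/464) / (48.4 − 7.47)
  = 1.708 / 40.93 = 0.04173 h⁻¹
t½ = ln2 / k = 0.693147 / 0.04173 = 16.61 h

16.6 h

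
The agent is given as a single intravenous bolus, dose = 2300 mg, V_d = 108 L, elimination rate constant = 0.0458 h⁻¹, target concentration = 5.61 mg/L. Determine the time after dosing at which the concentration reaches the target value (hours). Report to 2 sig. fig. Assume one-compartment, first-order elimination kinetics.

C₀ = Dose / Vd = 2300 / 108 = 21.30 mg/L
t = ln(C₀ / C) / k = ln(21.30 / 5.61) / 0.04580
  = ln(3.797) / 0.04580 = 1.334 / 0.04580 = 29.13 h

29 h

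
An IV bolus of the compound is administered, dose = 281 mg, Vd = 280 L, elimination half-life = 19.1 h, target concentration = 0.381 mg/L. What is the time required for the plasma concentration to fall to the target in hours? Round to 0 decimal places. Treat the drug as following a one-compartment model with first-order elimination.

27 h

C₀ = Dose / Vd = 281.0 / 280 = 1.004 mg/L
k = ln2 / t½ = 0.693147 / 19.1 = 0.03629 h⁻¹
t = ln(C₀ / C) / k = ln(1.004 / 0.381) / 0.03629
  = ln(2.635) / 0.03629 = 0.9689 / 0.03629 = 26.70 h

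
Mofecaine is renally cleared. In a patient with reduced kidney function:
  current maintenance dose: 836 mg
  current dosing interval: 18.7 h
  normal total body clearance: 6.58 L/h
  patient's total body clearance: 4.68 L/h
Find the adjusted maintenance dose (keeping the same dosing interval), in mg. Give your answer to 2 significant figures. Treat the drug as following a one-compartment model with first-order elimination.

To keep the same average steady-state level, dosing rate must scale with clearance.
CL ratio = 4.68 / 6.58 = 0.7112
New dose (same interval) = 836 × 0.7112 = 594.6 mg

590 mg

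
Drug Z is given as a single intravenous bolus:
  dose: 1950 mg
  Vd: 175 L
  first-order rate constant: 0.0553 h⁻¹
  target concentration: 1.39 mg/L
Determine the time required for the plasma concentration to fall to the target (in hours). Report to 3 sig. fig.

37.6 h

C₀ = Dose / Vd = 1950 / 175 = 11.14 mg/L
t = ln(C₀ / C) / k = ln(11.14 / 1.39) / 0.05530
  = ln(8.014) / 0.05530 = 2.081 / 0.05530 = 37.63 h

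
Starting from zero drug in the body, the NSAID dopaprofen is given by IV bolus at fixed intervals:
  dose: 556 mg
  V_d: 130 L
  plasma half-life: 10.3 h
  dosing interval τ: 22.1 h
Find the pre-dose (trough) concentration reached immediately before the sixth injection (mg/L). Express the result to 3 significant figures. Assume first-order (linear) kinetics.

C₀ per dose = Dose / Vd = 556 / 130 = 4.277 mg/L
k = ln2 / t½ = 0.693147 / 10.3 = 0.06730 h⁻¹
Fraction remaining after one interval: r = e^(−kτ) = e^(−0.06730 × 22.1) = 0.2260
Before dose 6, 5 doses have been given (aged 1τ, 2τ, 3τ, 4τ, 5τ).
C_trough = C₀ × (r + r² + … + r^5) = C₀ × r(1−r^5)/(1−r)
        = 4.277 × 0.2260 × (1 − 0.0005896) / (1 − 0.2260) = 1.248 mg/L

1.25 mg/L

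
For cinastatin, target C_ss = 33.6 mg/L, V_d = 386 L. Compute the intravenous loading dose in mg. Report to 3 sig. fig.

13000 mg

LD = Css × Vd = 33.6 × 386 = 12970 mg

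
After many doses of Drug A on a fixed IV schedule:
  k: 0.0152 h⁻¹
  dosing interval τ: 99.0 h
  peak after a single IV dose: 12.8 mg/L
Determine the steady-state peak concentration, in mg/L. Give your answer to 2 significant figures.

16 mg/L

e^(−kτ) = e^(−0.01520 × 99.0) = 0.2221
Accumulation ratio R = 1 / (1 − e^(−kτ)) = 1 / (1 − 0.2221) = 1.286
Steady-state peak = C₀ × R = 12.8 × 1.286 = 16.46 mg/L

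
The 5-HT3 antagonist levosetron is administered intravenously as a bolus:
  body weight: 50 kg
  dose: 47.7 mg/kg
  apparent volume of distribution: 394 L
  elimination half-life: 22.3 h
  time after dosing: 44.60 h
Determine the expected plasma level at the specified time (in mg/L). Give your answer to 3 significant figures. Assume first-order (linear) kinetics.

Total dose = 47.7 × 50 = 2385 mg
C₀ = Dose / Vd = 2385 / 394 = 6.053 mg/L
k = ln2 / t½ = 0.693147 / 22.3 = 0.03108 h⁻¹
t / t½ = 44.60 / 22.3 = 2 half-lives
C = C₀ × (1/2)^2 = 6.053 × 0.2500 = 1.513 mg/L

1.51 mg/L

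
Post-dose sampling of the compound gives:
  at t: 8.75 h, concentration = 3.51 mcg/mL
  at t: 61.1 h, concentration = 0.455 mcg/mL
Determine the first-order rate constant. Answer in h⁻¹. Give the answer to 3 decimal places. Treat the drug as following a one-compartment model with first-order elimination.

k = ln(C₁/C₂) / (t₂ − t₁) = ln(3.51/0.455) / (61.1 − 8.75)
  = 2.043 / 52.35 = 0.03903 h⁻¹

0.039 h⁻¹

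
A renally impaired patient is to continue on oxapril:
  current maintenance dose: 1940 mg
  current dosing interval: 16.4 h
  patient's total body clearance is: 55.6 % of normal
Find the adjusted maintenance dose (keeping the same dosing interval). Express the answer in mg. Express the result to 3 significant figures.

1080 mg

To keep the same average steady-state level, dosing rate must scale with clearance.
CL ratio = 55.6 / 100 = 0.5560
New dose (same interval) = 1940 × 0.5560 = 1079 mg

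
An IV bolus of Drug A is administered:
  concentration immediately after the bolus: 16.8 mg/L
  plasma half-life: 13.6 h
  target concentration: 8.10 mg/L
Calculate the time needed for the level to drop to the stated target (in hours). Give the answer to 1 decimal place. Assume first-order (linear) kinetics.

k = ln2 / t½ = 0.693147 / 13.6 = 0.05097 h⁻¹
t = ln(C₀ / C) / k = ln(16.80 / 8.10) / 0.05097
  = ln(2.074) / 0.05097 = 0.7295 / 0.05097 = 14.31 h

14.3 h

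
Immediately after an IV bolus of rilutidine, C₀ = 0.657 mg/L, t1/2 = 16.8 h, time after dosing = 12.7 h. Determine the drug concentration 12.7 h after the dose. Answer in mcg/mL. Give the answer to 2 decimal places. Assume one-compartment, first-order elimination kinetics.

k = ln2 / t½ = 0.693147 / 16.8 = 0.04126 h⁻¹
C = C₀ · e^(−k·t) = 0.6570 × e^(−0.04126 × 12.7)
  = 0.6570 × 0.5921 = 0.3890 mg/L
(0.3890 mg/L = 0.3890 mcg/mL)

0.39 mcg/mL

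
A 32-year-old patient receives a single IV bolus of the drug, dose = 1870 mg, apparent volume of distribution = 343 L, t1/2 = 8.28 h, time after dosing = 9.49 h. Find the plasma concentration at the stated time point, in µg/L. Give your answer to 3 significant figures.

2460 µg/L

C₀ = Dose / Vd = 1870 / 343 = 5.452 mg/L
k = ln2 / t½ = 0.693147 / 8.28 = 0.08371 h⁻¹
C = C₀ · e^(−k·t) = 5.452 × e^(−0.08371 × 9.49)
  = 5.452 × 0.4518 = 2.463 mg/L
Convert: 2.463 mg/L × 1000 = 2463 µg/L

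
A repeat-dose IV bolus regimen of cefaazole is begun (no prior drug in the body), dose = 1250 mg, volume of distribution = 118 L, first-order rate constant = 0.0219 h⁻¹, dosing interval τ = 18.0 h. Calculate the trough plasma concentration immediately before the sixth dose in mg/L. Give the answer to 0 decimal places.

19 mg/L

C₀ per dose = Dose / Vd = 1250 / 118 = 10.59 mg/L
Fraction remaining after one interval: r = e^(−kτ) = e^(−0.02190 × 18.0) = 0.6742
Before dose 6, 5 doses have been given (aged 1τ, 2τ, 3τ, 4τ, 5τ).
C_trough = C₀ × (r + r² + … + r^5) = C₀ × r(1−r^5)/(1−r)
        = 10.59 × 0.6742 × (1 − 0.1393) / (1 − 0.6742) = 18.86 mg/L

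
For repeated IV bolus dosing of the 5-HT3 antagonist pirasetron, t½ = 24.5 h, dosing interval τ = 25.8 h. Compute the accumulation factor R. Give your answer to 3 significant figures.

k = ln2 / t½ = 0.693147 / 24.5 = 0.02829 h⁻¹
e^(−kτ) = e^(−0.02829 × 25.8) = 0.4820
Accumulation ratio R = 1 / (1 − e^(−kτ)) = 1 / (1 − 0.4820) = 1.931

1.93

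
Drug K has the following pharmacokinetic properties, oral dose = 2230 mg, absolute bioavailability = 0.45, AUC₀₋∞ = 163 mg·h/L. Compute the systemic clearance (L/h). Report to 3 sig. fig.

CL = F·Dose / AUC = 0.45 × 2230 / 163 = 6.156 L/h

6.16 L/h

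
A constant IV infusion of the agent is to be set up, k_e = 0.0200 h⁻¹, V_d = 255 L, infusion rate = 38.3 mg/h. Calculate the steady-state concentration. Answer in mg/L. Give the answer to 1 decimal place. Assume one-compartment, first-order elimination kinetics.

CL = k × Vd = 0.02000 × 255 = 5.100 L/h
At steady state Css = R₀ / CL = 38.3 / 5.100 = 7.510 mg/L

7.5 mg/L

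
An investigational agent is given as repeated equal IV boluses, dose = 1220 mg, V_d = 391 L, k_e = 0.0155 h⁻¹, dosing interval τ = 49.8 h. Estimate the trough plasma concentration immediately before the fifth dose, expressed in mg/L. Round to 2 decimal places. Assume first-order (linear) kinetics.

C₀ per dose = Dose / Vd = 1220 / 391 = 3.120 mg/L
Fraction remaining after one interval: r = e^(−kτ) = e^(−0.01550 × 49.8) = 0.4621
Before dose 5, 4 doses have been given (aged 1τ, 2τ, 3τ, 4τ).
C_trough = C₀ × (r + r² + … + r^4) = C₀ × r(1−r^4)/(1−r)
        = 3.120 × 0.4621 × (1 − 0.04560) / (1 − 0.4621) = 2.558 mg/L

2.56 mg/L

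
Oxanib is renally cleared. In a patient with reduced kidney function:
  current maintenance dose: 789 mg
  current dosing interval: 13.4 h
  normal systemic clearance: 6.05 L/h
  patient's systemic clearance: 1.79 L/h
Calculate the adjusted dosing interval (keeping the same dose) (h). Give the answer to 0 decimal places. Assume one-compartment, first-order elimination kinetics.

To keep the same average steady-state level, dosing rate must scale with clearance.
CL ratio = 1.79 / 6.05 = 0.2959
New interval (same dose) = 13.4 / 0.2959 = 45.29 h

45 h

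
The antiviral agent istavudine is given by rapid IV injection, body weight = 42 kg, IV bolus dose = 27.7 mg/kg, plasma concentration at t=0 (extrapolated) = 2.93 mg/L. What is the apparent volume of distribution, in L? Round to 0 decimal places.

397 L

Dose = 27.7 × 42 = 1163 mg
Vd = Dose / C₀ = 1163 / 2.93 = 396.9 L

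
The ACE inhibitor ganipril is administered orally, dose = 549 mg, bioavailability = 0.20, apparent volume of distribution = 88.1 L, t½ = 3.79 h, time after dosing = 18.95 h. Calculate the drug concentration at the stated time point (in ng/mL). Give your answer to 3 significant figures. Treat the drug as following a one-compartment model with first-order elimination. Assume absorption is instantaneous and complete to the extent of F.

Amount reaching circulation = F × Dose = 0.20 × 549.0 = 109.8 mg
C₀ = F·Dose / Vd = 109.8 / 88.1 = 1.246 mg/L
k = ln2 / t½ = 0.693147 / 3.79 = 0.1829 h⁻¹
t / t½ = 18.95 / 3.79 = 5 half-lives
C = C₀ × (1/2)^5 = 1.246 × 0.03125 = 0.03894 mg/L
Convert: 0.03894 mg/L × 1000 = 38.94 ng/mL

38.9 ng/mL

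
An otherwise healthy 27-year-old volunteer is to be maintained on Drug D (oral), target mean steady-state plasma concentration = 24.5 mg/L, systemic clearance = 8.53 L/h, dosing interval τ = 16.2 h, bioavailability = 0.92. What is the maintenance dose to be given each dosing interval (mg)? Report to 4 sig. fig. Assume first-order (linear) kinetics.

At steady state, F × (Dose/τ) = Css × CL.
Dose = Css × CL × τ / F = 24.5 × 8.530 × 16.2 / 0.92 = 3680 mg

3680 mg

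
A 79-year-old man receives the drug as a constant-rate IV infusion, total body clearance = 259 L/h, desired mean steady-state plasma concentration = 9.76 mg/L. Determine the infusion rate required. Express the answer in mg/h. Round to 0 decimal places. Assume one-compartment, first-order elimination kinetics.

At steady state, infusion rate R₀ = Css × CL = 9.76 × 259.0 = 2528 mg/h

2528 mg/h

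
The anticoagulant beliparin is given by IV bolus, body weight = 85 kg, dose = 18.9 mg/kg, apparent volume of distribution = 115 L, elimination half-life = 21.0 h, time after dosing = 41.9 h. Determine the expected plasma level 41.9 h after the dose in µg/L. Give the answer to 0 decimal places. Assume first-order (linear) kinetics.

3504 µg/L

Total dose = 18.9 × 85 = 1607 mg
C₀ = Dose / Vd = 1607 / 115 = 13.97 mg/L
k = ln2 / t½ = 0.693147 / 21.0 = 0.03301 h⁻¹
C = C₀ · e^(−k·t) = 13.97 × e^(−0.03301 × 41.9)
  = 13.97 × 0.2508 = 3.504 mg/L
Convert: 3.504 mg/L × 1000 = 3504 µg/L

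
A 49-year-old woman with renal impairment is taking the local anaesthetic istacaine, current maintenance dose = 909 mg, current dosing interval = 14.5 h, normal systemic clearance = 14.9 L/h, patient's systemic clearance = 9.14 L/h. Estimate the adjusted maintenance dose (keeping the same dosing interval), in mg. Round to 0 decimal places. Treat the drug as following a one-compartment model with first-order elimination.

558 mg

To keep the same average steady-state level, dosing rate must scale with clearance.
CL ratio = 9.14 / 14.9 = 0.6134
New dose (same interval) = 909 × 0.6134 = 557.6 mg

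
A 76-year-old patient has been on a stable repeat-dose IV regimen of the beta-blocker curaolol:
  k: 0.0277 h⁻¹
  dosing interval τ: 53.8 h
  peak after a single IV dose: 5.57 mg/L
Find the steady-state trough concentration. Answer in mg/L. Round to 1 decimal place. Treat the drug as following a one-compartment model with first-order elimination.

1.6 mg/L

e^(−kτ) = e^(−0.02770 × 53.8) = 0.2253
Accumulation ratio R = 1 / (1 − e^(−kτ)) = 1 / (1 − 0.2253) = 1.291
Steady-state trough = C₀ × R × e^(−kτ) = 5.57 × 1.291 × 0.2253 = 1.620 mg/L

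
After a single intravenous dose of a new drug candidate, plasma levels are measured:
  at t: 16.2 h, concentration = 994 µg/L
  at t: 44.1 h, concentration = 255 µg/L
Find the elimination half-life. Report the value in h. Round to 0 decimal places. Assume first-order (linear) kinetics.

14 h

k = ln(C₁/C₂) / (t₂ − t₁) = ln(994/255) / (44.1 − 16.2)
  = 1.360 / 27.90 = 0.04875 h⁻¹
t½ = ln2 / k = 0.693147 / 0.04875 = 14.22 h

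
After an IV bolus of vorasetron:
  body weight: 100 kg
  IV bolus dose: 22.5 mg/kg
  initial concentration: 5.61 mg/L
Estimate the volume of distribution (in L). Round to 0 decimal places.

401 L

Dose = 22.5 × 100 = 2250 mg
Vd = Dose / C₀ = 2250 / 5.61 = 401.1 L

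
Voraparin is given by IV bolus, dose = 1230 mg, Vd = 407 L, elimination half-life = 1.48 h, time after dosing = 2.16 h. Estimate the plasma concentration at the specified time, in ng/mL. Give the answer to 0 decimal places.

C₀ = Dose / Vd = 1230 / 407 = 3.022 mg/L
k = ln2 / t½ = 0.693147 / 1.48 = 0.4683 h⁻¹
C = C₀ · e^(−k·t) = 3.022 × e^(−0.4683 × 2.16)
  = 3.022 × 0.3637 = 1.099 mg/L
Convert: 1.099 mg/L × 1000 = 1099 ng/mL

1099 ng/mL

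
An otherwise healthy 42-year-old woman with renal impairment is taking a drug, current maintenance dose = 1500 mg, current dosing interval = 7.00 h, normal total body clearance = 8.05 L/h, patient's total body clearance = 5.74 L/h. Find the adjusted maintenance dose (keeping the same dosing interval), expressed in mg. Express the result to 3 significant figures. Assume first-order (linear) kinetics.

1070 mg

To keep the same average steady-state level, dosing rate must scale with clearance.
CL ratio = 5.74 / 8.05 = 0.7130
New dose (same interval) = 1500 × 0.7130 = 1070 mg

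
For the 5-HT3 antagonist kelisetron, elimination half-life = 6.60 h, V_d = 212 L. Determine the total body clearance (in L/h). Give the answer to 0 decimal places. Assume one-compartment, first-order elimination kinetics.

22 L/h

k = ln2 / t½ = 0.693147 / 6.60 = 0.1050 h⁻¹
CL = k × Vd = 0.1050 × 212 = 22.26 L/h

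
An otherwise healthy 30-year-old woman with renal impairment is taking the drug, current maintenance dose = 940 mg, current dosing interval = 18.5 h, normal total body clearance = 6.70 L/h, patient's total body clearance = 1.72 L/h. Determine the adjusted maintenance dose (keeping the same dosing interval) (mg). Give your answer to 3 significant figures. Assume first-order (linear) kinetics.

241 mg

To keep the same average steady-state level, dosing rate must scale with clearance.
CL ratio = 1.72 / 6.70 = 0.2567
New dose (same interval) = 940 × 0.2567 = 241.3 mg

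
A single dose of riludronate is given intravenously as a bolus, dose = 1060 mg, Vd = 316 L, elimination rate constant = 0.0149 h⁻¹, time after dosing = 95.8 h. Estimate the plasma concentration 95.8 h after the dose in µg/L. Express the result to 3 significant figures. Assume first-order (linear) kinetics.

C₀ = Dose / Vd = 1060 / 316 = 3.354 mg/L
C = C₀ · e^(−k·t) = 3.354 × e^(−0.01490 × 95.8)
  = 3.354 × 0.2399 = 0.8046 mg/L
Convert: 0.8046 mg/L × 1000 = 804.6 µg/L

805 µg/L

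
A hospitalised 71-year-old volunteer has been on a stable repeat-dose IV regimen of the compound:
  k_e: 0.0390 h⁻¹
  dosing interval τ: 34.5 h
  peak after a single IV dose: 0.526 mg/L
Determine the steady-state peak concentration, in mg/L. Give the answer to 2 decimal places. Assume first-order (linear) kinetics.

0.71 mg/L

e^(−kτ) = e^(−0.03900 × 34.5) = 0.2604
Accumulation ratio R = 1 / (1 − e^(−kτ)) = 1 / (1 − 0.2604) = 1.352
Steady-state peak = C₀ × R = 0.526 × 1.352 = 0.7112 mg/L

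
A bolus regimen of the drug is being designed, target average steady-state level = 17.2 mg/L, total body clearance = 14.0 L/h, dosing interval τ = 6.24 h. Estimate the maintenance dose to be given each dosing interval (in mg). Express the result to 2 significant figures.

1500 mg

At steady state, Dose/τ = Css × CL.
Dose = Css × CL × τ = 17.2 × 14.00 × 6.24 = 1503 mg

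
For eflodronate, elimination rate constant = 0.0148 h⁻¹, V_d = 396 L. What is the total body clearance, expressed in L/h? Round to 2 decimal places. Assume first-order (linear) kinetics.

5.86 L/h

CL = k × Vd = 0.0148 × 396 = 5.861 L/h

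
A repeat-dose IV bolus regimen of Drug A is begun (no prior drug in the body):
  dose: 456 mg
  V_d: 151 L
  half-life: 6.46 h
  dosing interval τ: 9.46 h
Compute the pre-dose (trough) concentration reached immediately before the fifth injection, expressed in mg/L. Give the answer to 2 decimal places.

1.69 mg/L

C₀ per dose = Dose / Vd = 456 / 151 = 3.020 mg/L
k = ln2 / t½ = 0.693147 / 6.46 = 0.1073 h⁻¹
Fraction remaining after one interval: r = e^(−kτ) = e^(−0.1073 × 9.46) = 0.3624
Before dose 5, 4 doses have been given (aged 1τ, 2τ, 3τ, 4τ).
C_trough = C₀ × (r + r² + … + r^4) = C₀ × r(1−r^4)/(1−r)
        = 3.020 × 0.3624 × (1 − 0.01725) / (1 − 0.3624) = 1.687 mg/L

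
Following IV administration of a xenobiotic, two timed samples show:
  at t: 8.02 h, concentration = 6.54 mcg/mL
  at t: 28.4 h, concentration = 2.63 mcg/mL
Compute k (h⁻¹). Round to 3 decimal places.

k = ln(C₁/C₂) / (t₂ − t₁) = ln(6.54/2.63) / (28.4 − 8.02)
  = 0.9110 / 20.38 = 0.04470 h⁻¹

0.045 h⁻¹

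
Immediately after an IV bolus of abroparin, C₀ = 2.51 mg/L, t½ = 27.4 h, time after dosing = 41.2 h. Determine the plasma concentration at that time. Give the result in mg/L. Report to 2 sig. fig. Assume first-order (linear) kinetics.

k = ln2 / t½ = 0.693147 / 27.4 = 0.02530 h⁻¹
C = C₀ · e^(−k·t) = 2.510 × e^(−0.02530 × 41.2)
  = 2.510 × 0.3526 = 0.8850 mg/L

0.89 mg/L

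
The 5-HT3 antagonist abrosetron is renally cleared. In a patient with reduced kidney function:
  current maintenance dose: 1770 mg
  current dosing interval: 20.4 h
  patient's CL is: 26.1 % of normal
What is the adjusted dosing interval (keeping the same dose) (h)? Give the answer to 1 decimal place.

To keep the same average steady-state level, dosing rate must scale with clearance.
CL ratio = 26.1 / 100 = 0.2610
New interval (same dose) = 20.4 / 0.2610 = 78.16 h

78.2 h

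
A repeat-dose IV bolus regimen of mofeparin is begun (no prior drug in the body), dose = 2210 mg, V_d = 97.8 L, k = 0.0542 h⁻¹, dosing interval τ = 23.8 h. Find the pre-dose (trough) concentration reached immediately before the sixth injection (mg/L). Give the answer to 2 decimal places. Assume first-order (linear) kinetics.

C₀ per dose = Dose / Vd = 2210 / 97.8 = 22.60 mg/L
Fraction remaining after one interval: r = e^(−kτ) = e^(−0.05420 × 23.8) = 0.2753
Before dose 6, 5 doses have been given (aged 1τ, 2τ, 3τ, 4τ, 5τ).
C_trough = C₀ × (r + r² + … + r^5) = C₀ × r(1−r^5)/(1−r)
        = 22.60 × 0.2753 × (1 − 0.001581) / (1 − 0.2753) = 8.572 mg/L

8.57 mg/L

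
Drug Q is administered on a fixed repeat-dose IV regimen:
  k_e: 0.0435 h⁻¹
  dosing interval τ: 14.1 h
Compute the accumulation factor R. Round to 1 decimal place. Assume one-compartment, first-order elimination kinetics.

2.2

e^(−kτ) = e^(−0.04350 × 14.1) = 0.5415
Accumulation ratio R = 1 / (1 − e^(−kτ)) = 1 / (1 − 0.5415) = 2.181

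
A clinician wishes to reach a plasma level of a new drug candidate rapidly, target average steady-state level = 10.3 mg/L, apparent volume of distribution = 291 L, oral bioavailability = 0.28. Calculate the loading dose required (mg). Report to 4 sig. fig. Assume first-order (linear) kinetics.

LD = Css × Vd / F = 10.3 × 291 / 0.28 = 10700 mg

10700 mg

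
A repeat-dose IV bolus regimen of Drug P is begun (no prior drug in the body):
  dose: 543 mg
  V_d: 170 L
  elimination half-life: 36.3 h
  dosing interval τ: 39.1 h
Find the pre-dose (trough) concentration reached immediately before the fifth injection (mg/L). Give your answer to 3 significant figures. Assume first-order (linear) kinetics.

C₀ per dose = Dose / Vd = 543 / 170 = 3.194 mg/L
k = ln2 / t½ = 0.693147 / 36.3 = 0.01909 h⁻¹
Fraction remaining after one interval: r = e^(−kτ) = e^(−0.01909 × 39.1) = 0.4741
Before dose 5, 4 doses have been given (aged 1τ, 2τ, 3τ, 4τ).
C_trough = C₀ × (r + r² + … + r^4) = C₀ × r(1−r^4)/(1−r)
        = 3.194 × 0.4741 × (1 − 0.05052) / (1 − 0.4741) = 2.734 mg/L

2.73 mg/L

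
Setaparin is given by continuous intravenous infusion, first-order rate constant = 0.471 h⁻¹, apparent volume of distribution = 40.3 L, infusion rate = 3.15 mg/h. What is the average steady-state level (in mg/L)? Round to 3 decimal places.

0.166 mg/L

CL = k × Vd = 0.4710 × 40.3 = 18.98 L/h
At steady state Css = R₀ / CL = 3.15 / 18.98 = 0.1660 mg/L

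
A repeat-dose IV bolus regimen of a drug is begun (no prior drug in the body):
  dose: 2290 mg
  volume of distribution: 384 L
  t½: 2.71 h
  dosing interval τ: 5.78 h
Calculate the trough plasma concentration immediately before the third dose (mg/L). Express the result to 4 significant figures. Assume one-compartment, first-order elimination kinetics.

1.670 mg/L

C₀ per dose = Dose / Vd = 2290 / 384 = 5.964 mg/L
k = ln2 / t½ = 0.693147 / 2.71 = 0.2558 h⁻¹
Fraction remaining after one interval: r = e^(−kτ) = e^(−0.2558 × 5.78) = 0.2280
Before dose 3, 2 doses have been given (aged 1τ, 2τ).
C_trough = C₀ × (r + r²) = 5.964 × (0.2280 + 0.05198) = 1.670 mg/L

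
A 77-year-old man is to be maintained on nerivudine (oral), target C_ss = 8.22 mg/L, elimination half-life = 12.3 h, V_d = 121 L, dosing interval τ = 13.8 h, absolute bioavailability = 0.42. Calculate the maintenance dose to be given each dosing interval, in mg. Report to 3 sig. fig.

1840 mg

k = ln2 / t½ = 0.693147 / 12.3 = 0.05635 h⁻¹
CL = k × Vd = 0.05635 × 121 = 6.818 L/h
At steady state, F × (Dose/τ) = Css × CL.
Dose = Css × CL × τ / F = 8.22 × 6.818 × 13.8 / 0.42 = 1841 mg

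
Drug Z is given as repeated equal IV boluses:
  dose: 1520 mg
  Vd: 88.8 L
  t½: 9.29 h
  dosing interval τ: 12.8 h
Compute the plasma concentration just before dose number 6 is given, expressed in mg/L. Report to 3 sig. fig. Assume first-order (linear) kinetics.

C₀ per dose = Dose / Vd = 1520 / 88.8 = 17.12 mg/L
k = ln2 / t½ = 0.693147 / 9.29 = 0.07461 h⁻¹
Fraction remaining after one interval: r = e^(−kτ) = e^(−0.07461 × 12.8) = 0.3848
Before dose 6, 5 doses have been given (aged 1τ, 2τ, 3τ, 4τ, 5τ).
C_trough = C₀ × (r + r² + … + r^5) = C₀ × r(1−r^5)/(1−r)
        = 17.12 × 0.3848 × (1 − 0.008437) / (1 − 0.3848) = 10.62 mg/L

10.6 mg/L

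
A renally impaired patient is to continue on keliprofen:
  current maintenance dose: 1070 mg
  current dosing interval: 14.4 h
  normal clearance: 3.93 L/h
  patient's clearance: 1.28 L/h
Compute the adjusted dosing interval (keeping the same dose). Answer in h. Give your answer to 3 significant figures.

To keep the same average steady-state level, dosing rate must scale with clearance.
CL ratio = 1.28 / 3.93 = 0.3257
New interval (same dose) = 14.4 / 0.3257 = 44.21 h

44.2 h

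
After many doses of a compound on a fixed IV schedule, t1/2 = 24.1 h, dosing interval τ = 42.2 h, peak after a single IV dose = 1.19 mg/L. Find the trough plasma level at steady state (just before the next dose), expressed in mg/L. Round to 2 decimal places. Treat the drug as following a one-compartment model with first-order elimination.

0.50 mg/L

k = ln2 / t½ = 0.693147 / 24.1 = 0.02876 h⁻¹
e^(−kτ) = e^(−0.02876 × 42.2) = 0.2971
Accumulation ratio R = 1 / (1 − e^(−kτ)) = 1 / (1 − 0.2971) = 1.423
Steady-state trough = C₀ × R × e^(−kτ) = 1.19 × 1.423 × 0.2971 = 0.5031 mg/L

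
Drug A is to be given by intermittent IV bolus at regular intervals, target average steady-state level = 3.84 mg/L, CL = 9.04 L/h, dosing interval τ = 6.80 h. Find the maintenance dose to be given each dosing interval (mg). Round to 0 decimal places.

236 mg

At steady state, Dose/τ = Css × CL.
Dose = Css × CL × τ = 3.84 × 9.040 × 6.80 = 236.1 mg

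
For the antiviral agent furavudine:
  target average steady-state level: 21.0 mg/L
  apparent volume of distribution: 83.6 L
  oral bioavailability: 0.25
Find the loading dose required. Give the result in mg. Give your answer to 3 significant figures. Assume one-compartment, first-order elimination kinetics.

LD = Css × Vd / F = 21.0 × 83.6 / 0.25 = 7022 mg

7020 mg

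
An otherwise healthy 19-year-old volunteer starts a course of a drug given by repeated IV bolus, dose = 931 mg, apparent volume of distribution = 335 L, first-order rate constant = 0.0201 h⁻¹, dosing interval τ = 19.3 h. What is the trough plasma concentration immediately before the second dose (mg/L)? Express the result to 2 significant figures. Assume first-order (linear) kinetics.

1.9 mg/L

C₀ per dose = Dose / Vd = 931 / 335 = 2.779 mg/L
Fraction remaining after one interval: r = e^(−kτ) = e^(−0.02010 × 19.3) = 0.6785
Before dose 2, 1 dose has been given (aged 1τ).
C_trough = C₀ × r = 2.779 × 0.6785 = 1.886 mg/L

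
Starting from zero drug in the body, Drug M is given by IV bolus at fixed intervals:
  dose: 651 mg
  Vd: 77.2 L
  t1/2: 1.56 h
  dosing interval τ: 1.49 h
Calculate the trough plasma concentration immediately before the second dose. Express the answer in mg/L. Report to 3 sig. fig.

C₀ per dose = Dose / Vd = 651 / 77.2 = 8.433 mg/L
k = ln2 / t½ = 0.693147 / 1.56 = 0.4443 h⁻¹
Fraction remaining after one interval: r = e^(−kτ) = e^(−0.4443 × 1.49) = 0.5158
Before dose 2, 1 dose has been given (aged 1τ).
C_trough = C₀ × r = 8.433 × 0.5158 = 4.350 mg/L

4.35 mg/L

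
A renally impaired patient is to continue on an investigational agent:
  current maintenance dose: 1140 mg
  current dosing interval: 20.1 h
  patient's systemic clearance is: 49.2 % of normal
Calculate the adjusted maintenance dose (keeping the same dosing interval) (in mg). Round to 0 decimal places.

561 mg

To keep the same average steady-state level, dosing rate must scale with clearance.
CL ratio = 49.2 / 100 = 0.4920
New dose (same interval) = 1140 × 0.4920 = 560.9 mg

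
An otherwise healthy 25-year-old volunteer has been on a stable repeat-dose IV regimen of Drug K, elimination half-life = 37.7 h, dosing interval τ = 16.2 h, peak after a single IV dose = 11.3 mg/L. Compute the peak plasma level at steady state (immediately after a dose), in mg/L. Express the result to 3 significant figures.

k = ln2 / t½ = 0.693147 / 37.7 = 0.01839 h⁻¹
e^(−kτ) = e^(−0.01839 × 16.2) = 0.7424
Accumulation ratio R = 1 / (1 − e^(−kτ)) = 1 / (1 − 0.7424) = 3.882
Steady-state peak = C₀ × R = 11.3 × 3.882 = 43.87 mg/L

43.9 mg/L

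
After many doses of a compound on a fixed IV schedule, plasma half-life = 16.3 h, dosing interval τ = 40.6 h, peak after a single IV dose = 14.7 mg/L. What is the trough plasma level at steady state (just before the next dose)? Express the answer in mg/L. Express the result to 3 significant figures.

3.18 mg/L

k = ln2 / t½ = 0.693147 / 16.3 = 0.04252 h⁻¹
e^(−kτ) = e^(−0.04252 × 40.6) = 0.1779
Accumulation ratio R = 1 / (1 − e^(−kτ)) = 1 / (1 − 0.1779) = 1.216
Steady-state trough = C₀ × R × e^(−kτ) = 14.7 × 1.216 × 0.1779 = 3.180 mg/L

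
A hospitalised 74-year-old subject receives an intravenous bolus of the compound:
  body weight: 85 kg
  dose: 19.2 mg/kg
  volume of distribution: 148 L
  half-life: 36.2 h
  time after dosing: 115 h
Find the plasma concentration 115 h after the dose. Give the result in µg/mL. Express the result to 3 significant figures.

Total dose = 19.2 × 85 = 1632 mg
C₀ = Dose / Vd = 1632 / 148 = 11.03 mg/L
k = ln2 / t½ = 0.693147 / 36.2 = 0.01915 h⁻¹
C = C₀ · e^(−k·t) = 11.03 × e^(−0.01915 × 115)
  = 11.03 × 0.1106 = 1.220 mg/L
(1.220 mg/L = 1.220 µg/mL)

1.22 µg/mL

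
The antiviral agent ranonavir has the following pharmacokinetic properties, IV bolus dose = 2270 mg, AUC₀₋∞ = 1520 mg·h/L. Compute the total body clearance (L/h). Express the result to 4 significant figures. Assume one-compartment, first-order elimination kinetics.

CL = Dose / AUC = 2270 / 1520 = 1.493 L/h

1.493 L/h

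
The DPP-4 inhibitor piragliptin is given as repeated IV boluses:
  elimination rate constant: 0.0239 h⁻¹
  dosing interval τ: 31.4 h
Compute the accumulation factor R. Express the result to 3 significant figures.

e^(−kτ) = e^(−0.02390 × 31.4) = 0.4721
Accumulation ratio R = 1 / (1 − e^(−kτ)) = 1 / (1 − 0.4721) = 1.894

1.89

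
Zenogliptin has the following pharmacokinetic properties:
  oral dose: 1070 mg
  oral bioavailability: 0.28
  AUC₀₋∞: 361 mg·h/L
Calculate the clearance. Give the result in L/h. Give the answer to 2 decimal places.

CL = F·Dose / AUC = 0.28 × 1070 / 361 = 0.8299 L/h

0.83 L/h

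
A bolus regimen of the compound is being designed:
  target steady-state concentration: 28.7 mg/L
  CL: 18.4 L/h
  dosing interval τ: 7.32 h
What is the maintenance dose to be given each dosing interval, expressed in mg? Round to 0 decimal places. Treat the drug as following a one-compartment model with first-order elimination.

3866 mg

At steady state, Dose/τ = Css × CL.
Dose = Css × CL × τ = 28.7 × 18.40 × 7.32 = 3866 mg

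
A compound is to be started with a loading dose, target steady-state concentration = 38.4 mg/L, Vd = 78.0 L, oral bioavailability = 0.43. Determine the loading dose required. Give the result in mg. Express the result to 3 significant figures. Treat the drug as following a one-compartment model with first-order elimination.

LD = Css × Vd / F = 38.4 × 78.0 / 0.43 = 6966 mg

6970 mg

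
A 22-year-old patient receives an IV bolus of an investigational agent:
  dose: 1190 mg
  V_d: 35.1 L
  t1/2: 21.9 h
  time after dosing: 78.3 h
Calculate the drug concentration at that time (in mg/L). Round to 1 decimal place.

C₀ = Dose / Vd = 1190 / 35.1 = 33.90 mg/L
k = ln2 / t½ = 0.693147 / 21.9 = 0.03165 h⁻¹
C = C₀ · e^(−k·t) = 33.90 × e^(−0.03165 × 78.3)
  = 33.90 × 0.08389 = 2.844 mg/L

2.8 mg/L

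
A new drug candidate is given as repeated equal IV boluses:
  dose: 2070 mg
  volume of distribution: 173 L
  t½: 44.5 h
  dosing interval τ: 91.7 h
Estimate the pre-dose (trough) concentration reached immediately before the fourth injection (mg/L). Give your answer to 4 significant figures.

3.720 mg/L

C₀ per dose = Dose / Vd = 2070 / 173 = 11.97 mg/L
k = ln2 / t½ = 0.693147 / 44.5 = 0.01558 h⁻¹
Fraction remaining after one interval: r = e^(−kτ) = e^(−0.01558 × 91.7) = 0.2396
Before dose 4, 3 doses have been given (aged 1τ, 2τ, 3τ).
C_trough = C₀ × (r + r² + … + r^3) = C₀ × r(1−r^3)/(1−r)
        = 11.97 × 0.2396 × (1 − 0.01375) / (1 − 0.2396) = 3.720 mg/L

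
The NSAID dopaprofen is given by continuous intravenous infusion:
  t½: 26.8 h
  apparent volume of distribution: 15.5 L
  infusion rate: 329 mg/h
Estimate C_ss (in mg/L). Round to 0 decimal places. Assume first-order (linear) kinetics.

821 mg/L

k = ln2 / t½ = 0.693147 / 26.8 = 0.02586 h⁻¹
CL = k × Vd = 0.02586 × 15.5 = 0.4008 L/h
At steady state Css = R₀ / CL = 329 / 0.4008 = 820.9 mg/L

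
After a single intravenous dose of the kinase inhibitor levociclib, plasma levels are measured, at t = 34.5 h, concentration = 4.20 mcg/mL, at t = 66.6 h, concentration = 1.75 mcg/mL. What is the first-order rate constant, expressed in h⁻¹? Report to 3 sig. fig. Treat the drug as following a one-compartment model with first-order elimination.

0.0273 h⁻¹

k = ln(C₁/C₂) / (t₂ − t₁) = ln(4.20/1.75) / (66.6 − 34.5)
  = 0.8755 / 32.10 = 0.02727 h⁻¹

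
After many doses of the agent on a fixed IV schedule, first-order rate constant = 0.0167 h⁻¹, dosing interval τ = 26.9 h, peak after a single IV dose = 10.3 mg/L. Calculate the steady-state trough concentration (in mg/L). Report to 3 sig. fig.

e^(−kτ) = e^(−0.01670 × 26.9) = 0.6381
Accumulation ratio R = 1 / (1 − e^(−kτ)) = 1 / (1 − 0.6381) = 2.763
Steady-state trough = C₀ × R × e^(−kτ) = 10.3 × 2.763 × 0.6381 = 18.16 mg/L

18.2 mg/L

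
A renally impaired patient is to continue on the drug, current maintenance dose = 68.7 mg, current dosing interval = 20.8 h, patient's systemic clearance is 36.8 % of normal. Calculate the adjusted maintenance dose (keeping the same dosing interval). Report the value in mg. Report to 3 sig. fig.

25.3 mg

To keep the same average steady-state level, dosing rate must scale with clearance.
CL ratio = 36.8 / 100 = 0.3680
New dose (same interval) = 68.7 × 0.3680 = 25.28 mg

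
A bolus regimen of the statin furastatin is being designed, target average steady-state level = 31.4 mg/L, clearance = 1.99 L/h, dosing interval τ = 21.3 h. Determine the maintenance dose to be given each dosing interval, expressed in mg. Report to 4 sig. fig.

At steady state, Dose/τ = Css × CL.
Dose = Css × CL × τ = 31.4 × 1.990 × 21.3 = 1331 mg

1331 mg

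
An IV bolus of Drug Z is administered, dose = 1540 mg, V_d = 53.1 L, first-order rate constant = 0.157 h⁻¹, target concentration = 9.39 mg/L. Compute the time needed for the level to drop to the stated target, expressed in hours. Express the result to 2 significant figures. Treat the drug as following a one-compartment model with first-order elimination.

C₀ = Dose / Vd = 1540 / 53.1 = 29.00 mg/L
t = ln(C₀ / C) / k = ln(29.00 / 9.39) / 0.1570
  = ln(3.088) / 0.1570 = 1.128 / 0.1570 = 7.185 h

7.2 h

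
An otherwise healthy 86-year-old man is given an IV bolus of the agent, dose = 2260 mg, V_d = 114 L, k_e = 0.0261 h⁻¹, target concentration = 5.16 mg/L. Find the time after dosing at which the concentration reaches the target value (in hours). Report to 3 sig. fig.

51.6 h

C₀ = Dose / Vd = 2260 / 114 = 19.82 mg/L
t = ln(C₀ / C) / k = ln(19.82 / 5.16) / 0.02610
  = ln(3.841) / 0.02610 = 1.346 / 0.02610 = 51.57 h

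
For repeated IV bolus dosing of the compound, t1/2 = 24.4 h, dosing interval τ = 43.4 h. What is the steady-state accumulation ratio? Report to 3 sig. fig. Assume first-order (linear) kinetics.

k = ln2 / t½ = 0.693147 / 24.4 = 0.02841 h⁻¹
e^(−kτ) = e^(−0.02841 × 43.4) = 0.2914
Accumulation ratio R = 1 / (1 − e^(−kτ)) = 1 / (1 − 0.2914) = 1.411

1.41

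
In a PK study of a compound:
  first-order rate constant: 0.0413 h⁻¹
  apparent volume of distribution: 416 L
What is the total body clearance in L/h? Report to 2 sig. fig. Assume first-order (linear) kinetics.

CL = k × Vd = 0.0413 × 416 = 17.18 L/h

17 L/h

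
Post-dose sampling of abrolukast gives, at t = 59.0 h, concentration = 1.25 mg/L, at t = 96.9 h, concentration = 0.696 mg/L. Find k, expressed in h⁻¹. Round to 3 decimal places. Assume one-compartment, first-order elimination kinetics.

k = ln(C₁/C₂) / (t₂ − t₁) = ln(1.25/0.696) / (96.9 − 59.0)
  = 0.5855 / 37.90 = 0.01545 h⁻¹

0.015 h⁻¹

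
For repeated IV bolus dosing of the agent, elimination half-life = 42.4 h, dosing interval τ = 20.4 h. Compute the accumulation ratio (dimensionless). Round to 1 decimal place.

3.5

k = ln2 / t½ = 0.693147 / 42.4 = 0.01635 h⁻¹
e^(−kτ) = e^(−0.01635 × 20.4) = 0.7164
Accumulation ratio R = 1 / (1 − e^(−kτ)) = 1 / (1 − 0.7164) = 3.526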